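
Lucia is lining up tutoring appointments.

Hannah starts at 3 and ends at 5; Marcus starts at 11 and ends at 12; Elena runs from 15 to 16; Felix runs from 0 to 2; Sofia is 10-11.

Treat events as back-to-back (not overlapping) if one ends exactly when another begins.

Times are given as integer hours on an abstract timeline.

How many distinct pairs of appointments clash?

Sorted by start: Felix, Hannah, Sofia, Marcus, Elena.
Hannah starts after Felix ends; Felix is clear from here.
Sofia starts after Hannah ends; Hannah is clear from here.
Marcus starts exactly when Sofia ends (back-to-back, no overlap); Sofia is clear from here.
Elena starts after Marcus ends.
No pair overlaps.

0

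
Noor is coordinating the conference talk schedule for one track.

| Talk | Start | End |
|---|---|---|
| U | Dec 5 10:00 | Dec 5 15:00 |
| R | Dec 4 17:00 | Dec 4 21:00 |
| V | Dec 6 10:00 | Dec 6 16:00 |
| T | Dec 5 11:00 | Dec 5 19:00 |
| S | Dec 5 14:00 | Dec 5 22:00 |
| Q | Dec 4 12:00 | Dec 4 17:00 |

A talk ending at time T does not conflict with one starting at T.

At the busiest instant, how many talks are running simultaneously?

3

Sort all start/end points and keep a running count:
Dec 4 12:00 start Q → 1
Dec 4 17:00 end Q → 0
Dec 4 17:00 start R → 1
Dec 4 21:00 end R → 0
Dec 5 10:00 start U → 1
Dec 5 11:00 start T → 2
Dec 5 14:00 start S → 3
Dec 5 15:00 end U → 2
Dec 5 19:00 end T → 1
Dec 5 22:00 end S → 0
Dec 6 10:00 start V → 1
Dec 6 16:00 end V → 0
Peak is 3, at Dec 5 14:00 (S, T, U).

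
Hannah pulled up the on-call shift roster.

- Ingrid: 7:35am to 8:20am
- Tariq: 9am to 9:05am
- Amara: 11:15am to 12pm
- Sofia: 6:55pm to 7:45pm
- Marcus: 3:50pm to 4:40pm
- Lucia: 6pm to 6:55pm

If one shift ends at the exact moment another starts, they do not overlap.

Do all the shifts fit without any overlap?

Yes

Sorted by start: Ingrid, Tariq, Amara, Marcus, Lucia, Sofia.
Tariq starts after Ingrid ends, so nothing later overlaps Ingrid either.
Amara starts after Tariq ends, so nothing later overlaps Tariq either.
Marcus starts after Amara ends, so nothing later overlaps Amara either.
Lucia starts after Marcus ends, so nothing later overlaps Marcus either.
Sofia starts exactly when Lucia ends (back-to-back, no overlap).
Every pair is clear; the schedule has no overlaps.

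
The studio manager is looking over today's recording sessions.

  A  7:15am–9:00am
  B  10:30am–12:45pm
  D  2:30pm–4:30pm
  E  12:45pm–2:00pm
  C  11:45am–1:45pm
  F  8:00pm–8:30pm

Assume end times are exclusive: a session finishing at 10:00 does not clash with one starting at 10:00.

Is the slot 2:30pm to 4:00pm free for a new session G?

A: ends 9:00am at or before G starts 2:30pm → clear.
B: ends 12:45pm at or before G starts 2:30pm → clear.
C: ends 1:45pm at or before G starts 2:30pm → clear.
E: ends 2:00pm at or before G starts 2:30pm → clear.
D: starts 2:30pm before G ends 4:00pm, and ends 4:30pm after G starts 2:30pm → overlap.
F: starts 8:00pm at or after G ends 4:00pm → clear.
G overlaps D.

No — it overlaps D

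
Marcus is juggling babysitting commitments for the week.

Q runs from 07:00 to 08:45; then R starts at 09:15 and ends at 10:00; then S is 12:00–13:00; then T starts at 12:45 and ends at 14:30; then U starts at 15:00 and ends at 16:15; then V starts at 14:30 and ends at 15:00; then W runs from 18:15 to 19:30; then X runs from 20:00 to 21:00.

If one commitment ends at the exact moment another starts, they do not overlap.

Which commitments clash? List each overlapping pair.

S & T

Sorted by start: Q, R, S, T, V, U, W, X.
R starts after Q ends; Q is clear from here.
S starts after R ends; R is clear from here.
T starts before S ends → S and T overlap.
V starts after S ends; S is clear from here.
V starts exactly when T ends (back-to-back, no overlap); T is clear from here.
U starts exactly when V ends (back-to-back, no overlap); V is clear from here.
W starts after U ends; U is clear from here.
X starts after W ends.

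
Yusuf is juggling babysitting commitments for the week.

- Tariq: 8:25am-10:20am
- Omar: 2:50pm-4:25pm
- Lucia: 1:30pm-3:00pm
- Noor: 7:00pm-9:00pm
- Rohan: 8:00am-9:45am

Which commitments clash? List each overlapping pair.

Lucia & Omar, Rohan & Tariq

Check each pair: they overlap iff neither finishes before the other starts.
Sorted by start: Rohan, Tariq, Lucia, Omar, Noor.
Tariq starts before Rohan ends → Rohan and Tariq overlap.
Lucia starts after Rohan ends, so Rohan has no further overlaps.
Lucia starts after Tariq ends, so Tariq has no further overlaps.
Omar starts before Lucia ends → Lucia and Omar overlap.
Noor starts after Lucia ends.
Noor starts after Omar ends.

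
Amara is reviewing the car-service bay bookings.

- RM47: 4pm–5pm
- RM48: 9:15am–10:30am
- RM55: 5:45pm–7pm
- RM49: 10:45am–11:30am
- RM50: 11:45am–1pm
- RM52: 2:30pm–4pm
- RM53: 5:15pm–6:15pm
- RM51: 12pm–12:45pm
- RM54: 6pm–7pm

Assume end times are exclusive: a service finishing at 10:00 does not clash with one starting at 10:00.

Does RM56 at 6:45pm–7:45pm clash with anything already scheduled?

Yes — it overlaps RM54, RM55

RM48: ends 10:30am at or before RM56 starts 6:45pm → clear.
RM49: ends 11:30am at or before RM56 starts 6:45pm → clear.
RM50: ends 1pm at or before RM56 starts 6:45pm → clear.
RM51: ends 12:45pm at or before RM56 starts 6:45pm → clear.
RM52: ends 4pm at or before RM56 starts 6:45pm → clear.
RM47: ends 5pm at or before RM56 starts 6:45pm → clear.
RM53: ends 6:15pm at or before RM56 starts 6:45pm → clear.
RM55: starts 5:45pm before RM56 ends 7:45pm, and ends 7pm after RM56 starts 6:45pm → overlap.
RM54: starts 6pm before RM56 ends 7:45pm, and ends 7pm after RM56 starts 6:45pm → overlap.
RM56 overlaps RM54, RM55.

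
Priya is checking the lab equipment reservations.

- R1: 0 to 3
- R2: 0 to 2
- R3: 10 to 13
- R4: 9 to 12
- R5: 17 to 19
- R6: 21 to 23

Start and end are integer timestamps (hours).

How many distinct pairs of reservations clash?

2

Sorted by start: R1, R2, R4, R3, R5, R6.
R2 starts before R1 ends → R1 and R2 overlap.
R4 starts after R1 ends — done with R1.
R4 starts after R2 ends — done with R2.
R3 starts before R4 ends → R4 and R3 overlap.
R5 starts after R4 ends — done with R4.
R5 starts after R3 ends — done with R3.
R6 starts after R5 ends.
Overlapping pairs: R1 & R2, R3 & R4 — 2 in total.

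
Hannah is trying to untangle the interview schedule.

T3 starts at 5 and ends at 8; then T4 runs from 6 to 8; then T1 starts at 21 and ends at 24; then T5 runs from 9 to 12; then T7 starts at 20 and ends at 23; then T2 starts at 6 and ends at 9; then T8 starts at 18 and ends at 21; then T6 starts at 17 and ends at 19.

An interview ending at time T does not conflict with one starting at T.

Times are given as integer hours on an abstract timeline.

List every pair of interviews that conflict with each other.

Sorted by start: T3, T2, T4, T5, T6, T8, T7, T1.
T2 starts before T3 ends → T3 and T2 overlap.
T4 starts before T3 ends → T3 and T4 overlap.
T5 starts after T3 ends, so T3 has no further overlaps.
T4 starts before T2 ends → T2 and T4 overlap.
T5 starts exactly when T2 ends (back-to-back, no overlap), so T2 has no further overlaps.
T5 starts after T4 ends, so T4 has no further overlaps.
T6 starts after T5 ends, so T5 has no further overlaps.
T8 starts before T6 ends → T6 and T8 overlap.
T7 starts after T6 ends, so T6 has no further overlaps.
T7 starts before T8 ends → T8 and T7 overlap.
T1 starts exactly when T8 ends (back-to-back, no overlap).
T1 starts before T7 ends → T7 and T1 overlap.

T1 & T7, T2 & T3, T2 & T4, T3 & T4, T6 & T8, T7 & T8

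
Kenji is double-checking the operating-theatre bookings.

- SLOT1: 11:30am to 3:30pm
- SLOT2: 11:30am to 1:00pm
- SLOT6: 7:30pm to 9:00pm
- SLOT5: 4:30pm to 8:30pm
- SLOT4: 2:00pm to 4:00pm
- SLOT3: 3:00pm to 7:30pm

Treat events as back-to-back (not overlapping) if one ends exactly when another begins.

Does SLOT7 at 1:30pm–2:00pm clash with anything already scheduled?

SLOT1: starts 11:30am before SLOT7 ends 2:00pm, and ends 3:30pm after SLOT7 starts 1:30pm → overlap.
SLOT2: ends 1:00pm at or before SLOT7 starts 1:30pm → clear.
SLOT4: starts 2:00pm at or after SLOT7 ends 2:00pm → clear.
SLOT3: starts 3:00pm at or after SLOT7 ends 2:00pm → clear.
SLOT5: starts 4:30pm at or after SLOT7 ends 2:00pm → clear.
SLOT6: starts 7:30pm at or after SLOT7 ends 2:00pm → clear.
SLOT7 overlaps SLOT1.

Yes — it overlaps SLOT1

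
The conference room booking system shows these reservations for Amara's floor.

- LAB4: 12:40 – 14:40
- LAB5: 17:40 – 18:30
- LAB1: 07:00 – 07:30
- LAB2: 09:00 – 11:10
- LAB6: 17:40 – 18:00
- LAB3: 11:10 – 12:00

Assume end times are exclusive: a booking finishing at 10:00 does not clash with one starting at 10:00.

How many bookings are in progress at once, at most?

2

Walk through starts and ends in time order (an end at T is processed before a start at T):
07:00 start LAB1 → 1
07:30 end LAB1 → 0
09:00 start LAB2 → 1
11:10 end LAB2 → 0
11:10 start LAB3 → 1
12:00 end LAB3 → 0
12:40 start LAB4 → 1
14:40 end LAB4 → 0
17:40 start LAB5 → 1
17:40 start LAB6 → 2
18:00 end LAB6 → 1
18:30 end LAB5 → 0
Peak is 2, at 17:40 (LAB5, LAB6).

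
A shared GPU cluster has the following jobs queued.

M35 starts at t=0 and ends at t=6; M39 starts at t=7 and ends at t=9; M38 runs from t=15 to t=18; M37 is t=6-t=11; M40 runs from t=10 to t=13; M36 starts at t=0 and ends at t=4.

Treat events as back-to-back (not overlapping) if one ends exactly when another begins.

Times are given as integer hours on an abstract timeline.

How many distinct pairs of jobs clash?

Check each pair: they overlap iff neither finishes before the other starts.
Sorted by start: M35, M36, M37, M39, M40, M38.
M36 starts before M35 ends → M35 and M36 overlap.
M37 starts exactly when M35 ends (back-to-back, no overlap); M35 is clear from here.
M37 starts after M36 ends; M36 is clear from here.
M39 starts before M37 ends → M37 and M39 overlap.
M40 starts before M37 ends → M37 and M40 overlap.
M38 starts after M37 ends.
M40 starts after M39 ends; M39 is clear from here.
M38 starts after M40 ends.
Overlapping pairs: M35 & M36, M37 & M39, M37 & M40 — 3 in total.

3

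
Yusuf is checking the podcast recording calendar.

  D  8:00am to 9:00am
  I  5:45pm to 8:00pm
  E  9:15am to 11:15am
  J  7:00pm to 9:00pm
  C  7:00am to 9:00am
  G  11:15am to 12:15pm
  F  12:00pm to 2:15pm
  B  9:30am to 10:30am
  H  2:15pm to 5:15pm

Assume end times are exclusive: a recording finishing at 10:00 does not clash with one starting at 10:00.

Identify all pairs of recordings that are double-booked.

Sorted by start: C, D, E, B, G, F, H, I, J.
D starts before C ends → C and D overlap.
E starts after C ends; C is clear from here.
E starts after D ends; D is clear from here.
B starts before E ends → E and B overlap.
G starts exactly when E ends (back-to-back, no overlap); E is clear from here.
G starts after B ends; B is clear from here.
F starts before G ends → G and F overlap.
H starts after G ends; G is clear from here.
H starts exactly when F ends (back-to-back, no overlap); F is clear from here.
I starts after H ends; H is clear from here.
J starts before I ends → I and J overlap.

B & E, C & D, F & G, I & J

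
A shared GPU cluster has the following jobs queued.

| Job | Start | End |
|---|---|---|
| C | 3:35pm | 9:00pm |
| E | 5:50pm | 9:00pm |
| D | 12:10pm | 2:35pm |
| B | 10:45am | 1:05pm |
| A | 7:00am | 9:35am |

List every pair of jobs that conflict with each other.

B & D, C & E

Sorted by start: A, B, D, C, E.
B starts after A ends; A is clear from here.
D starts before B ends → B and D overlap.
C starts after B ends; B is clear from here.
C starts after D ends; D is clear from here.
E starts before C ends → C and E overlap.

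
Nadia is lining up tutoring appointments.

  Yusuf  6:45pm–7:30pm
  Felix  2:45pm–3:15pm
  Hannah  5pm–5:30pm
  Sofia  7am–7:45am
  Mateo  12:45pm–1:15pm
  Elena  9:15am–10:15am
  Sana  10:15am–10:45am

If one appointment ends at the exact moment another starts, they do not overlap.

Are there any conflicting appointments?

No

Sorted by start: Sofia, Elena, Sana, Mateo, Felix, Hannah, Yusuf.
Elena starts after Sofia ends, so nothing later overlaps Sofia either.
Sana starts exactly when Elena ends (back-to-back, no overlap), so nothing later overlaps Elena either.
Mateo starts after Sana ends, so nothing later overlaps Sana either.
Felix starts after Mateo ends, so nothing later overlaps Mateo either.
Hannah starts after Felix ends, so nothing later overlaps Felix either.
Yusuf starts after Hannah ends.
Every pair is clear; the schedule has no overlaps.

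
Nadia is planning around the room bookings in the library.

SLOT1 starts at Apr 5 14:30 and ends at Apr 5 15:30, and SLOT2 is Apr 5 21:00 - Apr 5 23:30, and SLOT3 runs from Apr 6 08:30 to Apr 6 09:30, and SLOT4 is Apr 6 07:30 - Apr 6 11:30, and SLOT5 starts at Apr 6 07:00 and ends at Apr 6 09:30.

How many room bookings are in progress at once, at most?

Sweep the timeline, counting +1 at each start and −1 at each end (ends before starts at a tie):
Apr 5 14:30 start SLOT1 → 1
Apr 5 15:30 end SLOT1 → 0
Apr 5 21:00 start SLOT2 → 1
Apr 5 23:30 end SLOT2 → 0
Apr 6 07:00 start SLOT5 → 1
Apr 6 07:30 start SLOT4 → 2
Apr 6 08:30 start SLOT3 → 3
Apr 6 09:30 end SLOT3 → 2
Apr 6 09:30 end SLOT5 → 1
Apr 6 11:30 end SLOT4 → 0
Peak is 3, at Apr 6 08:30 (SLOT3, SLOT4, SLOT5).

3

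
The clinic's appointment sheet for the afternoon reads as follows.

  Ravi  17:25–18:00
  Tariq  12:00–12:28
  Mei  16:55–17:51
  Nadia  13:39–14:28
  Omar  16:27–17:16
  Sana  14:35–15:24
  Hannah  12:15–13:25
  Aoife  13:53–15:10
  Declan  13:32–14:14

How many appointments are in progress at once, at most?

3

Walk through starts and ends in time order (an end at T is processed before a start at T):
12:00 start Tariq → 1
12:15 start Hannah → 2
12:28 end Tariq → 1
13:25 end Hannah → 0
13:32 start Declan → 1
13:39 start Nadia → 2
13:53 start Aoife → 3
14:14 end Declan → 2
14:28 end Nadia → 1
14:35 start Sana → 2
15:10 end Aoife → 1
15:24 end Sana → 0
16:27 start Omar → 1
16:55 start Mei → 2
17:16 end Omar → 1
17:25 start Ravi → 2
17:51 end Mei → 1
18:00 end Ravi → 0
Peak is 3, at 13:53 (Aoife, Declan, Nadia).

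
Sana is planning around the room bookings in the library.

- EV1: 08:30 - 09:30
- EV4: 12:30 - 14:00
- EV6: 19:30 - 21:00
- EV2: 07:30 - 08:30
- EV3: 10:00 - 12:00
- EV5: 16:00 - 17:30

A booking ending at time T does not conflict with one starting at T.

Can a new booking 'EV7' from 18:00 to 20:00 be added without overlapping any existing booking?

No — it overlaps EV6

EV2: ends 08:30 at or before EV7 starts 18:00 → clear.
EV1: ends 09:30 at or before EV7 starts 18:00 → clear.
EV3: ends 12:00 at or before EV7 starts 18:00 → clear.
EV4: ends 14:00 at or before EV7 starts 18:00 → clear.
EV5: ends 17:30 at or before EV7 starts 18:00 → clear.
EV6: starts 19:30 before EV7 ends 20:00, and ends 21:00 after EV7 starts 18:00 → overlap.
EV7 overlaps EV6.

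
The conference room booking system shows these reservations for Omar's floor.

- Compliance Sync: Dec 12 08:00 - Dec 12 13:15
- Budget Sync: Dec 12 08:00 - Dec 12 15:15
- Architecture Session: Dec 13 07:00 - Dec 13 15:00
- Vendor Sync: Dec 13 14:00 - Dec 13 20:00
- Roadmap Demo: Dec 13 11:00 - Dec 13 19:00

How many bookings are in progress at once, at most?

Walk through starts and ends in time order (an end at T is processed before a start at T):
Dec 12 08:00 start Budget Sync → 1
Dec 12 08:00 start Compliance Sync → 2
Dec 12 13:15 end Compliance Sync → 1
Dec 12 15:15 end Budget Sync → 0
Dec 13 07:00 start Architecture Session → 1
Dec 13 11:00 start Roadmap Demo → 2
Dec 13 14:00 start Vendor Sync → 3
Dec 13 15:00 end Architecture Session → 2
Dec 13 19:00 end Roadmap Demo → 1
Dec 13 20:00 end Vendor Sync → 0
Peak is 3, at Dec 13 14:00 (Architecture Session, Roadmap Demo, Vendor Sync).

3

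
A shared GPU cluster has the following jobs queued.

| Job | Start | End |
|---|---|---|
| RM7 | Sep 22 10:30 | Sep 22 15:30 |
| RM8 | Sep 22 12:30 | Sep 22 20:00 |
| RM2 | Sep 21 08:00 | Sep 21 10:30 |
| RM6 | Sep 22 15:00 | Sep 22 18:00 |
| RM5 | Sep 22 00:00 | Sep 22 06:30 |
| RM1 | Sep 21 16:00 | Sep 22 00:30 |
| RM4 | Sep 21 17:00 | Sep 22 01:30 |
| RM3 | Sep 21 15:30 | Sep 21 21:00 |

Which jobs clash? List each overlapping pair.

Check each pair: they overlap iff neither finishes before the other starts.
Sorted by start: RM2, RM3, RM1, RM4, RM5, RM7, RM8, RM6.
RM3 starts after RM2 ends — done with RM2.
RM1 starts before RM3 ends → RM3 and RM1 overlap.
RM4 starts before RM3 ends → RM3 and RM4 overlap.
RM5 starts after RM3 ends — done with RM3.
RM4 starts before RM1 ends → RM1 and RM4 overlap.
RM5 starts before RM1 ends → RM1 and RM5 overlap.
RM7 starts after RM1 ends — done with RM1.
RM5 starts before RM4 ends → RM4 and RM5 overlap.
RM7 starts after RM4 ends — done with RM4.
RM7 starts after RM5 ends — done with RM5.
RM8 starts before RM7 ends → RM7 and RM8 overlap.
RM6 starts before RM7 ends → RM7 and RM6 overlap.
RM6 starts before RM8 ends → RM8 and RM6 overlap.

RM1 & RM3, RM1 & RM4, RM1 & RM5, RM3 & RM4, RM4 & RM5, RM6 & RM7, RM6 & RM8, RM7 & RM8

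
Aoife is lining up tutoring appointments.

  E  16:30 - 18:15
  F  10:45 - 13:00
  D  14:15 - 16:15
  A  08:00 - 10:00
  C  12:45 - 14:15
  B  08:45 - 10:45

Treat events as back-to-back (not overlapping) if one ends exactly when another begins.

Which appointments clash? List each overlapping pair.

Two intervals overlap when each starts before the other ends.
Sorted by start: A, B, F, C, D, E.
B starts before A ends → A and B overlap.
F starts after A ends, so nothing later overlaps A either.
F starts exactly when B ends (back-to-back, no overlap), so nothing later overlaps B either.
C starts before F ends → F and C overlap.
D starts after F ends, so nothing later overlaps F either.
D starts exactly when C ends (back-to-back, no overlap), so nothing later overlaps C either.
E starts after D ends.

A & B, C & F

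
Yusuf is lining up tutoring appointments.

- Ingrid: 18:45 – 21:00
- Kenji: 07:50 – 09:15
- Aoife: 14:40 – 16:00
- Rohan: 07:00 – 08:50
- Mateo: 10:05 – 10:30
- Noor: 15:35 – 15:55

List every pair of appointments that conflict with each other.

Aoife & Noor, Kenji & Rohan

Sorted by start: Rohan, Kenji, Mateo, Aoife, Noor, Ingrid.
Kenji starts before Rohan ends → Rohan and Kenji overlap.
Mateo starts after Rohan ends; Rohan is clear from here.
Mateo starts after Kenji ends; Kenji is clear from here.
Aoife starts after Mateo ends; Mateo is clear from here.
Noor starts before Aoife ends → Aoife and Noor overlap.
Ingrid starts after Aoife ends.
Ingrid starts after Noor ends.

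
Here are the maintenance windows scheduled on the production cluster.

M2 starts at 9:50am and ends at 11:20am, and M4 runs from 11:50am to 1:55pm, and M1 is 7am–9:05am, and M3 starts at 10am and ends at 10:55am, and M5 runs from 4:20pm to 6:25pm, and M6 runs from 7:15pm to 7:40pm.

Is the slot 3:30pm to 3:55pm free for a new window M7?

Yes — the slot is free

M1: ends 9:05am at or before M7 starts 3:30pm → clear.
M2: ends 11:20am at or before M7 starts 3:30pm → clear.
M3: ends 10:55am at or before M7 starts 3:30pm → clear.
M4: ends 1:55pm at or before M7 starts 3:30pm → clear.
M5: starts 4:20pm at or after M7 ends 3:55pm → clear.
M6: starts 7:15pm at or after M7 ends 3:55pm → clear.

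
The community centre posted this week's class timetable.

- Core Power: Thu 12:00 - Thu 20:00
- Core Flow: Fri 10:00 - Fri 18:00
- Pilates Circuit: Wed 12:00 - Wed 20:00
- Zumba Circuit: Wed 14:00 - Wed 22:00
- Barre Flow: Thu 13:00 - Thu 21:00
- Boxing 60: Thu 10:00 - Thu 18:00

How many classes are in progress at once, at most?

Walk through starts and ends in time order (an end at T is processed before a start at T):
Wed 12:00 start Pilates Circuit → 1
Wed 14:00 start Zumba Circuit → 2
Wed 20:00 end Pilates Circuit → 1
Wed 22:00 end Zumba Circuit → 0
Thu 10:00 start Boxing 60 → 1
Thu 12:00 start Core Power → 2
Thu 13:00 start Barre Flow → 3
Thu 18:00 end Boxing 60 → 2
Thu 20:00 end Core Power → 1
Thu 21:00 end Barre Flow → 0
Fri 10:00 start Core Flow → 1
Fri 18:00 end Core Flow → 0
Peak is 3, at Thu 13:00 (Barre Flow, Boxing 60, Core Power).

3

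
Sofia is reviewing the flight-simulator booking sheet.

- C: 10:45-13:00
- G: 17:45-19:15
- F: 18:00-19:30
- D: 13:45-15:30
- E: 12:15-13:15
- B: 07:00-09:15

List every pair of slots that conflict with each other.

Sorted by start: B, C, E, D, G, F.
C starts after B ends, so B has no further overlaps.
E starts before C ends → C and E overlap.
D starts after C ends, so C has no further overlaps.
D starts after E ends, so E has no further overlaps.
G starts after D ends, so D has no further overlaps.
F starts before G ends → G and F overlap.

C & E, F & G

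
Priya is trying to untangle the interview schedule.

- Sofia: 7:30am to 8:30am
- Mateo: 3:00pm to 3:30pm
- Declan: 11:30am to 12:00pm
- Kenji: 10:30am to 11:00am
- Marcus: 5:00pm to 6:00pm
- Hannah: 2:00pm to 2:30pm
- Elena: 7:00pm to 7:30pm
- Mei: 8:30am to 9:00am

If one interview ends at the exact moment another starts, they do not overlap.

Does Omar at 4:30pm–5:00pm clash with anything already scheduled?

No — it doesn't clash with anything

Sofia: ends 8:30am at or before Omar starts 4:30pm → clear.
Mei: ends 9:00am at or before Omar starts 4:30pm → clear.
Kenji: ends 11:00am at or before Omar starts 4:30pm → clear.
Declan: ends 12:00pm at or before Omar starts 4:30pm → clear.
Hannah: ends 2:30pm at or before Omar starts 4:30pm → clear.
Mateo: ends 3:30pm at or before Omar starts 4:30pm → clear.
Marcus: starts 5:00pm at or after Omar ends 5:00pm → clear.
Elena: starts 7:00pm at or after Omar ends 5:00pm → clear.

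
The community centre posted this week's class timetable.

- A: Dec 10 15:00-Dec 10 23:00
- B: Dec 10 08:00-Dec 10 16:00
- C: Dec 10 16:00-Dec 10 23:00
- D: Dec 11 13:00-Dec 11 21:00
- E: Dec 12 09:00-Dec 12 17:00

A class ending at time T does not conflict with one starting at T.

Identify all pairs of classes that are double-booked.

A & B, A & C

Sorted by start: B, A, C, D, E.
A starts before B ends → B and A overlap.
C starts exactly when B ends (back-to-back, no overlap); B is clear from here.
C starts before A ends → A and C overlap.
D starts after A ends; A is clear from here.
D starts after C ends; C is clear from here.
E starts after D ends.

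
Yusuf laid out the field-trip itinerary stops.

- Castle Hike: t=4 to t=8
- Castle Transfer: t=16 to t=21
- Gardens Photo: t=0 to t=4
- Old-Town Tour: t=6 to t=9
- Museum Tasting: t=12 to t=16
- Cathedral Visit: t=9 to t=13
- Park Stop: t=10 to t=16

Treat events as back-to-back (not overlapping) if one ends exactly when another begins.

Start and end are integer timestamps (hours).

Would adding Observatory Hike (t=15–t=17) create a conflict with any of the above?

Gardens Photo: ends t=4 at or before Observatory Hike starts t=15 → clear.
Castle Hike: ends t=8 at or before Observatory Hike starts t=15 → clear.
Old-Town Tour: ends t=9 at or before Observatory Hike starts t=15 → clear.
Cathedral Visit: ends t=13 at or before Observatory Hike starts t=15 → clear.
Park Stop: starts t=10 before Observatory Hike ends t=17, and ends t=16 after Observatory Hike starts t=15 → overlap.
Museum Tasting: starts t=12 before Observatory Hike ends t=17, and ends t=16 after Observatory Hike starts t=15 → overlap.
Castle Transfer: starts t=16 before Observatory Hike ends t=17, and ends t=21 after Observatory Hike starts t=15 → overlap.
Observatory Hike overlaps Park Stop, Castle Transfer, Museum Tasting.

Yes — it overlaps Castle Transfer, Museum Tasting, Park Stop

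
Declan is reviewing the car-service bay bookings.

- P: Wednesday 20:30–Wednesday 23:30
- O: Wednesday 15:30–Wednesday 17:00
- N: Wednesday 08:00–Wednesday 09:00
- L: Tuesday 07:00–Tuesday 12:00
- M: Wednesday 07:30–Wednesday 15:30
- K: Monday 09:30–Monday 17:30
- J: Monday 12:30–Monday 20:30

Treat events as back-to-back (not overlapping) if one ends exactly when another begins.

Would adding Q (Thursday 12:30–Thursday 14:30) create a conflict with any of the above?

K: ends Monday 17:30 at or before Q starts Thursday 12:30 → clear.
J: ends Monday 20:30 at or before Q starts Thursday 12:30 → clear.
L: ends Tuesday 12:00 at or before Q starts Thursday 12:30 → clear.
M: ends Wednesday 15:30 at or before Q starts Thursday 12:30 → clear.
N: ends Wednesday 09:00 at or before Q starts Thursday 12:30 → clear.
O: ends Wednesday 17:00 at or before Q starts Thursday 12:30 → clear.
P: ends Wednesday 23:30 at or before Q starts Thursday 12:30 → clear.

No — it doesn't clash with anything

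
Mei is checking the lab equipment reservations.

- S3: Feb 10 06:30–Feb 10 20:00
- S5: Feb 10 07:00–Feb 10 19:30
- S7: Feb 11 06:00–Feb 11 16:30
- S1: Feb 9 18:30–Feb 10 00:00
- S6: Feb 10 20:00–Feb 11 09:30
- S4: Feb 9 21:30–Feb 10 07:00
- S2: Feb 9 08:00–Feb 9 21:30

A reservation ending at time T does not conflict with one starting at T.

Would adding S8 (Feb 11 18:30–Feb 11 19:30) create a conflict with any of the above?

S2: ends Feb 9 21:30 at or before S8 starts Feb 11 18:30 → clear.
S1: ends Feb 10 00:00 at or before S8 starts Feb 11 18:30 → clear.
S4: ends Feb 10 07:00 at or before S8 starts Feb 11 18:30 → clear.
S3: ends Feb 10 20:00 at or before S8 starts Feb 11 18:30 → clear.
S5: ends Feb 10 19:30 at or before S8 starts Feb 11 18:30 → clear.
S6: ends Feb 11 09:30 at or before S8 starts Feb 11 18:30 → clear.
S7: ends Feb 11 16:30 at or before S8 starts Feb 11 18:30 → clear.

No — it doesn't clash with anything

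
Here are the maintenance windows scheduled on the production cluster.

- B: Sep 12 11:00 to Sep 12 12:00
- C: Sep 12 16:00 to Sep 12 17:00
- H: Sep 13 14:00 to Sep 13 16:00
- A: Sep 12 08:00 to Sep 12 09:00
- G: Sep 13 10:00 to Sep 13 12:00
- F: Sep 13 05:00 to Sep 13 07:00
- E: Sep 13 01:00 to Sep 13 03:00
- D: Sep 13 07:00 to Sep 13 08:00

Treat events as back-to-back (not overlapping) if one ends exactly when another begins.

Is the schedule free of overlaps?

Sorted by start: A, B, C, E, F, D, G, H.
B starts after A ends; A is clear from here.
C starts after B ends; B is clear from here.
E starts after C ends; C is clear from here.
F starts after E ends; E is clear from here.
D starts exactly when F ends (back-to-back, no overlap); F is clear from here.
G starts after D ends; D is clear from here.
H starts after G ends.
Every pair is clear; the schedule has no overlaps.

Yes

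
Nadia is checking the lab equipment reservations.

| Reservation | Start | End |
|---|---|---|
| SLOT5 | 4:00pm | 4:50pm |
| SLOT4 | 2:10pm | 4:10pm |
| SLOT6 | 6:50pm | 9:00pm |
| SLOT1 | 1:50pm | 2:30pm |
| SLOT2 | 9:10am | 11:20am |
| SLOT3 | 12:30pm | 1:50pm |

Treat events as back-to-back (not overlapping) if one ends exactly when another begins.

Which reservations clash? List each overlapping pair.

Sorted by start: SLOT2, SLOT3, SLOT1, SLOT4, SLOT5, SLOT6.
SLOT3 starts after SLOT2 ends, so nothing later overlaps SLOT2 either.
SLOT1 starts exactly when SLOT3 ends (back-to-back, no overlap), so nothing later overlaps SLOT3 either.
SLOT4 starts before SLOT1 ends → SLOT1 and SLOT4 overlap.
SLOT5 starts after SLOT1 ends, so nothing later overlaps SLOT1 either.
SLOT5 starts before SLOT4 ends → SLOT4 and SLOT5 overlap.
SLOT6 starts after SLOT4 ends.
SLOT6 starts after SLOT5 ends.

SLOT1 & SLOT4, SLOT4 & SLOT5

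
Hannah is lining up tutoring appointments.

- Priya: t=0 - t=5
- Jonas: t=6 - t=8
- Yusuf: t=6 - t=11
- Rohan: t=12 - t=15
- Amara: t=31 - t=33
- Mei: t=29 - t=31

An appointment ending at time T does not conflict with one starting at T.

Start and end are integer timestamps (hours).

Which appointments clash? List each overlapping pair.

Jonas & Yusuf

Sorted by start: Priya, Jonas, Yusuf, Rohan, Mei, Amara.
Jonas starts after Priya ends; Priya is clear from here.
Yusuf starts before Jonas ends → Jonas and Yusuf overlap.
Rohan starts after Jonas ends; Jonas is clear from here.
Rohan starts after Yusuf ends; Yusuf is clear from here.
Mei starts after Rohan ends; Rohan is clear from here.
Amara starts exactly when Mei ends (back-to-back, no overlap).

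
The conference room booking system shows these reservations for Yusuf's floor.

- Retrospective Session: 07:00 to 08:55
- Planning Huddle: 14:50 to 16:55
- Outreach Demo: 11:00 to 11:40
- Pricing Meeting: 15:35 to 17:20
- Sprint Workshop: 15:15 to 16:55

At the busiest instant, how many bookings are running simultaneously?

3

Sort all start/end points and keep a running count:
07:00 start Retrospective Session → 1
08:55 end Retrospective Session → 0
11:00 start Outreach Demo → 1
11:40 end Outreach Demo → 0
14:50 start Planning Huddle → 1
15:15 start Sprint Workshop → 2
15:35 start Pricing Meeting → 3
16:55 end Planning Huddle → 2
16:55 end Sprint Workshop → 1
17:20 end Pricing Meeting → 0
Peak is 3, at 15:35 (Planning Huddle, Pricing Meeting, Sprint Workshop).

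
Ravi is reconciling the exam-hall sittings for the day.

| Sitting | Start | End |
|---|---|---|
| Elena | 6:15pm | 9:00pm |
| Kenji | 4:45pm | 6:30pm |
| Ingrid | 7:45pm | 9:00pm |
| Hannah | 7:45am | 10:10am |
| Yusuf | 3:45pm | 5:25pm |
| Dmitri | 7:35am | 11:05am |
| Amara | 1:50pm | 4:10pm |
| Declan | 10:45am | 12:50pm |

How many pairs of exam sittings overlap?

Check each pair: they overlap iff neither finishes before the other starts.
Sorted by start: Dmitri, Hannah, Declan, Amara, Yusuf, Kenji, Elena, Ingrid.
Hannah starts before Dmitri ends → Dmitri and Hannah overlap.
Declan starts before Dmitri ends → Dmitri and Declan overlap.
Amara starts after Dmitri ends — done with Dmitri.
Declan starts after Hannah ends — done with Hannah.
Amara starts after Declan ends — done with Declan.
Yusuf starts before Amara ends → Amara and Yusuf overlap.
Kenji starts after Amara ends — done with Amara.
Kenji starts before Yusuf ends → Yusuf and Kenji overlap.
Elena starts after Yusuf ends — done with Yusuf.
Elena starts before Kenji ends → Kenji and Elena overlap.
Ingrid starts after Kenji ends.
Ingrid starts before Elena ends → Elena and Ingrid overlap.
Overlapping pairs: Amara & Yusuf, Declan & Dmitri, Dmitri & Hannah, Elena & Ingrid, Elena & Kenji, Kenji & Yusuf — 6 in total.

6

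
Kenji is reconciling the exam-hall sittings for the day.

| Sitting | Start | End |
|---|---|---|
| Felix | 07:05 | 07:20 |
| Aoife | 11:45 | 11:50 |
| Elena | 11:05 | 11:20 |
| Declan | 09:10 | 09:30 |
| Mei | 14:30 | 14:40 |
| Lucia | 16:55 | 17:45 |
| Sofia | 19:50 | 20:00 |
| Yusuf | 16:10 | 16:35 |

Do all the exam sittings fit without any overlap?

Yes

Check each pair: they overlap iff neither finishes before the other starts.
Sorted by start: Felix, Declan, Elena, Aoife, Mei, Yusuf, Lucia, Sofia.
Declan starts after Felix ends — done with Felix.
Elena starts after Declan ends — done with Declan.
Aoife starts after Elena ends — done with Elena.
Mei starts after Aoife ends — done with Aoife.
Yusuf starts after Mei ends — done with Mei.
Lucia starts after Yusuf ends — done with Yusuf.
Sofia starts after Lucia ends.
Every pair is clear; the schedule has no overlaps.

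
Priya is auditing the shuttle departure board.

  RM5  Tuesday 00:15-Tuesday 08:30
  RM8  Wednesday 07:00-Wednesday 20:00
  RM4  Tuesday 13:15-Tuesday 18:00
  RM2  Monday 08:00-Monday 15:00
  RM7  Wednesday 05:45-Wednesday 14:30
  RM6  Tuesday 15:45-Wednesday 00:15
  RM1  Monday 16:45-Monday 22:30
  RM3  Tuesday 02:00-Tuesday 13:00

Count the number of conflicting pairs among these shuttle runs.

3

Sorted by start: RM2, RM1, RM5, RM3, RM4, RM6, RM7, RM8.
RM1 starts after RM2 ends — done with RM2.
RM5 starts after RM1 ends — done with RM1.
RM3 starts before RM5 ends → RM5 and RM3 overlap.
RM4 starts after RM5 ends — done with RM5.
RM4 starts after RM3 ends — done with RM3.
RM6 starts before RM4 ends → RM4 and RM6 overlap.
RM7 starts after RM4 ends — done with RM4.
RM7 starts after RM6 ends — done with RM6.
RM8 starts before RM7 ends → RM7 and RM8 overlap.
Overlapping pairs: RM3 & RM5, RM4 & RM6, RM7 & RM8 — 3 in total.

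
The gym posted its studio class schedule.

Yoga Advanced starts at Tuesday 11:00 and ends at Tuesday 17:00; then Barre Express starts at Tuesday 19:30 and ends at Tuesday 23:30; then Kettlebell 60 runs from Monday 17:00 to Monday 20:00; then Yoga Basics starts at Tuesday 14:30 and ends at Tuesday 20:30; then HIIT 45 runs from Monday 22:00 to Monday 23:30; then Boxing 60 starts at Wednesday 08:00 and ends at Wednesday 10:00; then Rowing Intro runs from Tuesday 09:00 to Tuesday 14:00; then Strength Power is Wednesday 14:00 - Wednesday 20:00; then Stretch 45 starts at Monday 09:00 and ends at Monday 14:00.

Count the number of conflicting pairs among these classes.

Two intervals overlap when each starts before the other ends.
Sorted by start: Stretch 45, Kettlebell 60, HIIT 45, Rowing Intro, Yoga Advanced, Yoga Basics, Barre Express, Boxing 60, Strength Power.
Kettlebell 60 starts after Stretch 45 ends; Stretch 45 is clear from here.
HIIT 45 starts after Kettlebell 60 ends; Kettlebell 60 is clear from here.
Rowing Intro starts after HIIT 45 ends; HIIT 45 is clear from here.
Yoga Advanced starts before Rowing Intro ends → Rowing Intro and Yoga Advanced overlap.
Yoga Basics starts after Rowing Intro ends; Rowing Intro is clear from here.
Yoga Basics starts before Yoga Advanced ends → Yoga Advanced and Yoga Basics overlap.
Barre Express starts after Yoga Advanced ends; Yoga Advanced is clear from here.
Barre Express starts before Yoga Basics ends → Yoga Basics and Barre Express overlap.
Boxing 60 starts after Yoga Basics ends; Yoga Basics is clear from here.
Boxing 60 starts after Barre Express ends; Barre Express is clear from here.
Strength Power starts after Boxing 60 ends.
Overlapping pairs: Barre Express & Yoga Basics, Rowing Intro & Yoga Advanced, Yoga Advanced & Yoga Basics — 3 in total.

3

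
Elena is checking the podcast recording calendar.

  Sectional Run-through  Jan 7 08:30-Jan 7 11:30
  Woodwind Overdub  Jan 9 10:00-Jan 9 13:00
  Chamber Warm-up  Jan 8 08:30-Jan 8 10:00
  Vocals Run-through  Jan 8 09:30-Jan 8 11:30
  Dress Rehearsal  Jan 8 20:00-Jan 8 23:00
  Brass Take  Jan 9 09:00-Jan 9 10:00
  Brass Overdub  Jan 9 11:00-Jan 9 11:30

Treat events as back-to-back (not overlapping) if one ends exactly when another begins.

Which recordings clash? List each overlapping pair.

Brass Overdub & Woodwind Overdub, Chamber Warm-up & Vocals Run-through

Two intervals overlap when each starts before the other ends.
Sorted by start: Sectional Run-through, Chamber Warm-up, Vocals Run-through, Dress Rehearsal, Brass Take, Woodwind Overdub, Brass Overdub.
Chamber Warm-up starts after Sectional Run-through ends, so Sectional Run-through has no further overlaps.
Vocals Run-through starts before Chamber Warm-up ends → Chamber Warm-up and Vocals Run-through overlap.
Dress Rehearsal starts after Chamber Warm-up ends, so Chamber Warm-up has no further overlaps.
Dress Rehearsal starts after Vocals Run-through ends, so Vocals Run-through has no further overlaps.
Brass Take starts after Dress Rehearsal ends, so Dress Rehearsal has no further overlaps.
Woodwind Overdub starts exactly when Brass Take ends (back-to-back, no overlap), so Brass Take has no further overlaps.
Brass Overdub starts before Woodwind Overdub ends → Woodwind Overdub and Brass Overdub overlap.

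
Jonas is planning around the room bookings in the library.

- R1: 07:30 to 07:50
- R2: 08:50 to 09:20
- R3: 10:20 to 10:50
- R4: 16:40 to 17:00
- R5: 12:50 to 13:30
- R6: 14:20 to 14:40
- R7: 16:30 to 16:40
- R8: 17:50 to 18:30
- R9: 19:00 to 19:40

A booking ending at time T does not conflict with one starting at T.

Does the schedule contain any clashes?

No

Sorted by start: R1, R2, R3, R5, R6, R7, R4, R8, R9.
R2 starts after R1 ends; R1 is clear from here.
R3 starts after R2 ends; R2 is clear from here.
R5 starts after R3 ends; R3 is clear from here.
R6 starts after R5 ends; R5 is clear from here.
R7 starts after R6 ends; R6 is clear from here.
R4 starts exactly when R7 ends (back-to-back, no overlap); R7 is clear from here.
R8 starts after R4 ends; R4 is clear from here.
R9 starts after R8 ends.
Every pair is clear; the schedule has no overlaps.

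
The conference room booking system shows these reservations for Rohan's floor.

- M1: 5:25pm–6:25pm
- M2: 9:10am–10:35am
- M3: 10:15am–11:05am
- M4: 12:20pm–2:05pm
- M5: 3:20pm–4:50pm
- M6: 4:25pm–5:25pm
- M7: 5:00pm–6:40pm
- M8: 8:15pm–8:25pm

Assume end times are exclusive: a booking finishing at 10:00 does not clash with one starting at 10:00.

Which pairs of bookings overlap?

Check each pair: they overlap iff neither finishes before the other starts.
Sorted by start: M2, M3, M4, M5, M6, M7, M1, M8.
M3 starts before M2 ends → M2 and M3 overlap.
M4 starts after M2 ends, so nothing later overlaps M2 either.
M4 starts after M3 ends, so nothing later overlaps M3 either.
M5 starts after M4 ends, so nothing later overlaps M4 either.
M6 starts before M5 ends → M5 and M6 overlap.
M7 starts after M5 ends, so nothing later overlaps M5 either.
M7 starts before M6 ends → M6 and M7 overlap.
M1 starts exactly when M6 ends (back-to-back, no overlap), so nothing later overlaps M6 either.
M1 starts before M7 ends → M7 and M1 overlap.
M8 starts after M7 ends.
M8 starts after M1 ends.

M1 & M7, M2 & M3, M5 & M6, M6 & M7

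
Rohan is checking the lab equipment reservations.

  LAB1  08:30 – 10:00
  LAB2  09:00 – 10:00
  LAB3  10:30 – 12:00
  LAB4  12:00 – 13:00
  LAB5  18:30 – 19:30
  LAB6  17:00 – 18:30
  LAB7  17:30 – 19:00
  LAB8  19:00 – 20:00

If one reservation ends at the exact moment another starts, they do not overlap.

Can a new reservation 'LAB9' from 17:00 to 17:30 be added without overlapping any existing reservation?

LAB1: ends 10:00 at or before LAB9 starts 17:00 → clear.
LAB2: ends 10:00 at or before LAB9 starts 17:00 → clear.
LAB3: ends 12:00 at or before LAB9 starts 17:00 → clear.
LAB4: ends 13:00 at or before LAB9 starts 17:00 → clear.
LAB6: starts 17:00 before LAB9 ends 17:30, and ends 18:30 after LAB9 starts 17:00 → overlap.
LAB7: starts 17:30 at or after LAB9 ends 17:30 → clear.
LAB5: starts 18:30 at or after LAB9 ends 17:30 → clear.
LAB8: starts 19:00 at or after LAB9 ends 17:30 → clear.
LAB9 overlaps LAB6.

No — it overlaps LAB6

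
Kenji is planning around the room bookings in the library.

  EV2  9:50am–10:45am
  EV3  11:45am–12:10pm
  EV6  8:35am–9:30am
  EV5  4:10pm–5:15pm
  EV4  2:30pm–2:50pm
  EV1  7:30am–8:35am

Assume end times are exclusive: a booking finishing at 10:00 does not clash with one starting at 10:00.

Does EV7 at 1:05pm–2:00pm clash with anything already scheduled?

No — it doesn't clash with anything

EV1: ends 8:35am at or before EV7 starts 1:05pm → clear.
EV6: ends 9:30am at or before EV7 starts 1:05pm → clear.
EV2: ends 10:45am at or before EV7 starts 1:05pm → clear.
EV3: ends 12:10pm at or before EV7 starts 1:05pm → clear.
EV4: starts 2:30pm at or after EV7 ends 2:00pm → clear.
EV5: starts 4:10pm at or after EV7 ends 2:00pm → clear.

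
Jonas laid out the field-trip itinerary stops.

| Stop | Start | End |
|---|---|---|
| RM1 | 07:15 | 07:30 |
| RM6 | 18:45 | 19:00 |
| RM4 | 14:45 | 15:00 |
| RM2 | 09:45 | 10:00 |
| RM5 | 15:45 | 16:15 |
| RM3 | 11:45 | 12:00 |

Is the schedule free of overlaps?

Yes

Sorted by start: RM1, RM2, RM3, RM4, RM5, RM6.
RM2 starts after RM1 ends, so RM1 has no further overlaps.
RM3 starts after RM2 ends, so RM2 has no further overlaps.
RM4 starts after RM3 ends, so RM3 has no further overlaps.
RM5 starts after RM4 ends, so RM4 has no further overlaps.
RM6 starts after RM5 ends.
Every pair is clear; the schedule has no overlaps.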